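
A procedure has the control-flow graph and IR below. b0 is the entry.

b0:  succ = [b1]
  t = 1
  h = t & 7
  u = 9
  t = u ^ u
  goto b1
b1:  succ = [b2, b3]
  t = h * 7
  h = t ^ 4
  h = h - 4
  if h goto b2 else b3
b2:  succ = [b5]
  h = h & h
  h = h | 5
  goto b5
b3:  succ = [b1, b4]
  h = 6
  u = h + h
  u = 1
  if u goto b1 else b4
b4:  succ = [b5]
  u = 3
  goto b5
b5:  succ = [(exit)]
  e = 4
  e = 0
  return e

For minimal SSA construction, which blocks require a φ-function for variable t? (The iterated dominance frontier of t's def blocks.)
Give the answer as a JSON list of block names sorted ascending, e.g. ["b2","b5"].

idom tree: b1←b0 b2←b1 b3←b1 b4←b3 b5←b1
Dom∩ at merges:
  b1: preds {b0,b3}: {b0} ∩ {b0,b1,b3} = {b0}; idom=b0
  b5: preds {b2,b4}: {b0,b1,b2} ∩ {b0,b1,b3,b4} = {b0,b1}; idom=b1

Frontier:
  b1←b0: walk · to b0
  b1←b3: walk b3→b1 to b0
  b5←b2: walk b2 to b1
  b5←b4: walk b4→b3 to b1
  DF(b0)=∅
  DF(b1)={b1}
  DF(b2)={b5}
  DF(b3)={b1,b5}
  DF(b4)={b5}
  DF(b5)=∅

φ for t: defs {b0,b1}
  DF⁺ = {b1}

Answer: ["b1"]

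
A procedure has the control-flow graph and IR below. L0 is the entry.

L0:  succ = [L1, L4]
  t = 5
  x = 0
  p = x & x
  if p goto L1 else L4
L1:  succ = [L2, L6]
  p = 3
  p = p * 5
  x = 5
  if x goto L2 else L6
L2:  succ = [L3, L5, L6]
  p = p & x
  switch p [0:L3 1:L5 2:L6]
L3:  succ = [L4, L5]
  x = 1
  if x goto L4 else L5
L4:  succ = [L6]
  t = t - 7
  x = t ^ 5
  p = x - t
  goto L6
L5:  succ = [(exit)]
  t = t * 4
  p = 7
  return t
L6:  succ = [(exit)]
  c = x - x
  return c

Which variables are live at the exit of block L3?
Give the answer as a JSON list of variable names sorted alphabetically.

Answer: ["t"]

Derivation:
Block summaries:
  L0: def={p,t,x} ue=∅
  L1: def={p,x} ue=∅
  L2: def={p} ue={p,x}
  L3: def={x} ue=∅
  L4: def={p,t,x} ue={t}
  L5: def={p,t} ue={t}
  L6: def={c} ue={x}

Live sets:
  L0 li=∅ lo={t}
  L1 li={t} lo={p,t,x}
  L2 li={p,t,x} lo={t,x}
  L3 li={t} lo={t}
  L4 li={t} lo={x}
  L5 li={t} lo=∅
  L6 li={x} lo=∅

live-out(L3) = ["t"]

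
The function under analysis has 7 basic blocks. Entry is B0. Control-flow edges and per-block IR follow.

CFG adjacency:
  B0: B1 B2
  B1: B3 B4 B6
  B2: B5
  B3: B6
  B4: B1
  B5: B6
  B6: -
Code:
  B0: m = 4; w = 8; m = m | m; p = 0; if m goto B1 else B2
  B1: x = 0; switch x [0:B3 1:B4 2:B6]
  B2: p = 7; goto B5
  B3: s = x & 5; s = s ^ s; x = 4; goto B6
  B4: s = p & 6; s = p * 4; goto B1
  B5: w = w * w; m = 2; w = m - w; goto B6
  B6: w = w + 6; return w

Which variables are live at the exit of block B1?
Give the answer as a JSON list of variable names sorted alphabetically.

Answer: ["p", "w", "x"]

Derivation:
Block summaries:
  B0: {m,p,w} / ∅
  B1: {x} / ∅
  B2: {p} / ∅
  B3: {s,x} / {x}
  B4: {s} / {p}
  B5: {m,w} / {w}
  B6: {w} / {w}

Backward fixpoint:
  live B0: ∅→{p,w}
  live B1: {p,w}→{p,w,x}
  live B2: {w}→{w}
  live B3: {w,x}→{w}
  live B4: {p,w}→{p,w}
  live B5: {w}→{w}
  live B6: {w}→∅

live-out(B1) = ["p", "w", "x"]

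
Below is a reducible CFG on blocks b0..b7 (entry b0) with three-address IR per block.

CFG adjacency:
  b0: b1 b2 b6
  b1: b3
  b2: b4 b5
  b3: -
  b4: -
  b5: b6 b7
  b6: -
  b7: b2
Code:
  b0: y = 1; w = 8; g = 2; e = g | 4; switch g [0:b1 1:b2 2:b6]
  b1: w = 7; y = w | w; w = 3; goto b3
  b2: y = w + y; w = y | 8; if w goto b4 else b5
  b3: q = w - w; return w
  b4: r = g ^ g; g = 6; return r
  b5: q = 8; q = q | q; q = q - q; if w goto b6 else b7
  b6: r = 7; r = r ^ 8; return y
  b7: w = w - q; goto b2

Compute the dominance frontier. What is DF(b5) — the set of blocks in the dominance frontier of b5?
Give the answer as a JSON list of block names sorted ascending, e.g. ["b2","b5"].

Answer: ["b2", "b6"]

Derivation:
idom tree: b1←b0 b2←b0 b3←b1 b4←b2 b5←b2 b6←b0 b7←b5
Join-block Dom:
  b2: preds {b0,b7}: {b0} ∩ {b0,b2,b5,b7} = {b0}; idom=b0
  b6: preds {b0,b5}: {b0} ∩ {b0,b2,b5} = {b0}; idom=b0

Frontier:
  join b2 pred b0: · stop@b0
  join b2 pred b7: b7→b5→b2 stop@b0
  join b6 pred b0: · stop@b0
  join b6 pred b5: b5→b2 stop@b0
  DF(b0)=∅
  DF(b1)=∅
  DF(b2)={b2,b6}
  DF(b3)=∅
  DF(b4)=∅
  DF(b5)={b2,b6}
  DF(b6)=∅
  DF(b7)={b2}

DF(b5) = ["b2", "b6"]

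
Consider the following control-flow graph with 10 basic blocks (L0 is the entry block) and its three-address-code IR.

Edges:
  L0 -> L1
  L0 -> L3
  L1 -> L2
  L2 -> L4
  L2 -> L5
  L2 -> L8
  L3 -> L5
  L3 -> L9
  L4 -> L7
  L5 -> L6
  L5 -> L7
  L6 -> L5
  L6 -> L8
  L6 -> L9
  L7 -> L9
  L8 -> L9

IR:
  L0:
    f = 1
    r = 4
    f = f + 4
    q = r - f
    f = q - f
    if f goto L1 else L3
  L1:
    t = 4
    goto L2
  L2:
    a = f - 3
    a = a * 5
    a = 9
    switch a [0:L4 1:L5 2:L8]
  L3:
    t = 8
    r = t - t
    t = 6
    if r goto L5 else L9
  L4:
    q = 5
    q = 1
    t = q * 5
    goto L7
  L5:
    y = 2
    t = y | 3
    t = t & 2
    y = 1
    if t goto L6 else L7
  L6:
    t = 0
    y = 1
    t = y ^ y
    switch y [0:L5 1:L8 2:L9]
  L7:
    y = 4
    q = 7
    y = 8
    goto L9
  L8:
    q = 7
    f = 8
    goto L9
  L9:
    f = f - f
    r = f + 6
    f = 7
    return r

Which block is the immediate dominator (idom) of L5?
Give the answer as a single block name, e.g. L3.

idom tree: L1←L0 L2←L1 L3←L0 L4←L2 L5←L0 L6←L5 L7←L0 L8←L0 L9←L0
Dom at joins:
  L5: preds {L2,L3,L6}: {L0,L1,L2} ∩ {L0,L3} ∩ {L0,L5,L6} = {L0}; idom=L0
  L7: preds {L4,L5}: {L0,L1,L2,L4} ∩ {L0,L5} = {L0}; idom=L0
  L8: preds {L2,L6}: {L0,L1,L2} ∩ {L0,L5,L6} = {L0}; idom=L0
  L9: preds {L3,L6,L7,L8}: {L0,L3} ∩ {L0,L5,L6} ∩ {L0,L7} ∩ {L0,L8} = {L0}; idom=L0

idom(L5) = L0

Answer: L0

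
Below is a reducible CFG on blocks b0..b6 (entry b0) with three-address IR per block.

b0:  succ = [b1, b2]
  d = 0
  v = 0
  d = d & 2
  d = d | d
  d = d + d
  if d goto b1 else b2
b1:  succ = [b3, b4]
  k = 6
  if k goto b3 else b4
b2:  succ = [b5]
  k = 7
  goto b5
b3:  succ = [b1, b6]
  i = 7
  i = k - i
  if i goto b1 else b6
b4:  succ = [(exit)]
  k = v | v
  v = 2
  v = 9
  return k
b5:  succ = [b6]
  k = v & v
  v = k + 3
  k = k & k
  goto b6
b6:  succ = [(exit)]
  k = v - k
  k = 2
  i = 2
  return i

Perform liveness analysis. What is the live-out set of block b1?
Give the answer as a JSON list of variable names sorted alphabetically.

Per-block:
  b0: def={d,v} ue=∅
  b1: def={k} ue=∅
  b2: def={k} ue=∅
  b3: def={i} ue={k}
  b4: def={k,v} ue={v}
  b5: def={k,v} ue={v}
  b6: def={i,k} ue={k,v}

Live sets:
  b0: in=∅ out={v}
  b1: in={v} out={k,v}
  b2: in={v} out={v}
  b3: in={k,v} out={k,v}
  b4: in={v} out=∅
  b5: in={v} out={k,v}
  b6: in={k,v} out=∅

live-out(b1) = ["k", "v"]

Answer: ["k", "v"]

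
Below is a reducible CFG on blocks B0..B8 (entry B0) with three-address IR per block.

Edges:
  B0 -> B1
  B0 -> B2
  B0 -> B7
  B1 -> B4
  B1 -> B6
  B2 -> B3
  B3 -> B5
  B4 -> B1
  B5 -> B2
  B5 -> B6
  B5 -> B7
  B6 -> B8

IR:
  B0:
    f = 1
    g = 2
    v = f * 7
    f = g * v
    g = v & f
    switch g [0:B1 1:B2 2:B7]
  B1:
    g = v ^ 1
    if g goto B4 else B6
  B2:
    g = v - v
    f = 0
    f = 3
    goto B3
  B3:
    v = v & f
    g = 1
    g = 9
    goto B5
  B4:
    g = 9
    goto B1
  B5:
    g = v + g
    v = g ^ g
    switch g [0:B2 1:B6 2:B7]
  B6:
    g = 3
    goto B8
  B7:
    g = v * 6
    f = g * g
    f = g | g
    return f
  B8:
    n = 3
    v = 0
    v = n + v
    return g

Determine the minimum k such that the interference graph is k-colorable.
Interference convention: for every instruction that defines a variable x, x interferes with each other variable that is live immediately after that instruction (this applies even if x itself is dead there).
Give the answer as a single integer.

Per-block:
  B0: def={f,g,v} ue=∅
  B1: def={g} ue={v}
  B2: def={f,g} ue={v}
  B3: def={g,v} ue={f,v}
  B4: def={g} ue=∅
  B5: def={g,v} ue={g,v}
  B6: def={g} ue=∅
  B7: def={f,g} ue={v}
  B8: def={n,v} ue={g}

Live sets:
  B0 li=∅ lo={v}
  B1 li={v} lo={v}
  B2 li={v} lo={f,v}
  B3 li={f,v} lo={g,v}
  B4 li={v} lo={v}
  B5 li={g,v} lo={v}
  B6 li=∅ lo={g}
  B7 li={v} lo=∅
  B8 li={g} lo=∅

Conflict graph:
  f↔{g,v}
  g↔{f,n,v}
  n↔{g,v}
  v↔{f,g,n}

Registers:
  {f,g,v} pairwise interfere (3-clique) ⇒ χ ≥ 3
  assign f→c2 g→c0 n→c2 v→c1 — no edge inside a register ⇒ χ ≤ 3
  χ = 3

Answer: 3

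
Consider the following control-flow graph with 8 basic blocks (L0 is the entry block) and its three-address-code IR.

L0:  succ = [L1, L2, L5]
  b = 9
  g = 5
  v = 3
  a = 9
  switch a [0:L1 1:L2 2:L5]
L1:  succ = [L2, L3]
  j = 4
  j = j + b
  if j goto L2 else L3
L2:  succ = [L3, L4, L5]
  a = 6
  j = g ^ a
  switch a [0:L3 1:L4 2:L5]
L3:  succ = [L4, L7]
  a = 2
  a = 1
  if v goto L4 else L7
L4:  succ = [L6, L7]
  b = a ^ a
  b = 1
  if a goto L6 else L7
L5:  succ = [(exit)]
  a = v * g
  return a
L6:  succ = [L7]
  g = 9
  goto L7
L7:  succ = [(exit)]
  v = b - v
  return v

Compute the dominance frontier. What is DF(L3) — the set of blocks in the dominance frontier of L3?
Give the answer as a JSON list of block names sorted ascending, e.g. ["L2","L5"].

Answer: ["L4", "L7"]

Derivation:
idom tree: L1←L0 L2←L0 L3←L0 L4←L0 L5←L0 L6←L4 L7←L0
Join-block Dom:
  L2: preds {L0,L1}: {L0} ∩ {L0,L1} = {L0}; idom=L0
  L3: preds {L1,L2}: {L0,L1} ∩ {L0,L2} = {L0}; idom=L0
  L4: preds {L2,L3}: {L0,L2} ∩ {L0,L3} = {L0}; idom=L0
  L5: preds {L0,L2}: {L0} ∩ {L0,L2} = {L0}; idom=L0
  L7: preds {L3,L4,L6}: {L0,L3} ∩ {L0,L4} ∩ {L0,L4,L6} = {L0}; idom=L0

DF walk-up:
  L2←L0: walk · to L0
  L2←L1: walk L1 to L0
  L3←L1: walk L1 to L0
  L3←L2: walk L2 to L0
  L4←L2: walk L2 to L0
  L4←L3: walk L3 to L0
  L5←L0: walk · to L0
  L5←L2: walk L2 to L0
  L7←L3: walk L3 to L0
  L7←L4: walk L4 to L0
  L7←L6: walk L6→L4 to L0
  L0: DF=∅
  L1: DF={L2,L3}
  L2: DF={L3,L4,L5}
  L3: DF={L4,L7}
  L4: DF={L7}
  L5: DF=∅
  L6: DF={L7}
  L7: DF=∅

DF(L3) = ["L4", "L7"]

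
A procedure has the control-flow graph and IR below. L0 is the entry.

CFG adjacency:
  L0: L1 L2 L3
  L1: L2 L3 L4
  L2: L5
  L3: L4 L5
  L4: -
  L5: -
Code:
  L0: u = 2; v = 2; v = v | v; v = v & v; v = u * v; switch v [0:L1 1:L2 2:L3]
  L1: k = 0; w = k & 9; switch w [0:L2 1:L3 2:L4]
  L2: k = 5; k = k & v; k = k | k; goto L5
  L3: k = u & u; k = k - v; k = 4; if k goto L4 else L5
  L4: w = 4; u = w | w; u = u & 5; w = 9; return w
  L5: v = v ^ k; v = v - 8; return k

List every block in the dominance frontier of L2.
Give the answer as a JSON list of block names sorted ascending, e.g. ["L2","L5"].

idom tree: L1←L0 L2←L0 L3←L0 L4←L0 L5←L0
Dom∩ at merges:
  L2: preds {L0,L1}: {L0} ∩ {L0,L1} = {L0}; idom=L0
  L3: preds {L0,L1}: {L0} ∩ {L0,L1} = {L0}; idom=L0
  L4: preds {L1,L3}: {L0,L1} ∩ {L0,L3} = {L0}; idom=L0
  L5: preds {L2,L3}: {L0,L2} ∩ {L0,L3} = {L0}; idom=L0

Frontier:
  join L2 pred L0: · stop@L0
  join L2 pred L1: L1 stop@L0
  join L3 pred L0: · stop@L0
  join L3 pred L1: L1 stop@L0
  join L4 pred L1: L1 stop@L0
  join L4 pred L3: L3 stop@L0
  join L5 pred L2: L2 stop@L0
  join L5 pred L3: L3 stop@L0
  L0: DF=∅
  L1: DF={L2,L3,L4}
  L2: DF={L5}
  L3: DF={L4,L5}
  L4: DF=∅
  L5: DF=∅

DF(L2) = ["L5"]

Answer: ["L5"]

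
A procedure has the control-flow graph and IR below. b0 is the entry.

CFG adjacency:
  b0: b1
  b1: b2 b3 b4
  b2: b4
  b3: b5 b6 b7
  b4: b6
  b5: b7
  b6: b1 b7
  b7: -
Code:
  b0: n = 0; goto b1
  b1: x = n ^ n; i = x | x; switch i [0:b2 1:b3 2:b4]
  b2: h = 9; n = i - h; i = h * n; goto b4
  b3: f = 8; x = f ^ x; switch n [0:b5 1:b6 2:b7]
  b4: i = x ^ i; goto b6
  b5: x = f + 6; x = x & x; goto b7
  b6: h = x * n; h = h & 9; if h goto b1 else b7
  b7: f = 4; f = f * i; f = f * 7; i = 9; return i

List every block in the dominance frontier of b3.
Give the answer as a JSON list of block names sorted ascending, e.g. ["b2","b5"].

idom tree: b1←b0 b2←b1 b3←b1 b4←b1 b5←b3 b6←b1 b7←b1
Dom∩ at merges:
  b1: preds {b0,b6}: {b0} ∩ {b0,b1,b6} = {b0}; idom=b0
  b4: preds {b1,b2}: {b0,b1} ∩ {b0,b1,b2} = {b0,b1}; idom=b1
  b6: preds {b3,b4}: {b0,b1,b3} ∩ {b0,b1,b4} = {b0,b1}; idom=b1
  b7: preds {b3,b5,b6}: {b0,b1,b3} ∩ {b0,b1,b3,b5} ∩ {b0,b1,b6} = {b0,b1}; idom=b1

DF derivation:
  b1←b0: walk · to b0
  b1←b6: walk b6→b1 to b0
  b4←b1: walk · to b1
  b4←b2: walk b2 to b1
  b6←b3: walk b3 to b1
  b6←b4: walk b4 to b1
  b7←b3: walk b3 to b1
  b7←b5: walk b5→b3 to b1
  b7←b6: walk b6 to b1
  b0: DF=∅
  b1: DF={b1}
  b2: DF={b4}
  b3: DF={b6,b7}
  b4: DF={b6}
  b5: DF={b7}
  b6: DF={b1,b7}
  b7: DF=∅

DF(b3) = ["b6", "b7"]

Answer: ["b6", "b7"]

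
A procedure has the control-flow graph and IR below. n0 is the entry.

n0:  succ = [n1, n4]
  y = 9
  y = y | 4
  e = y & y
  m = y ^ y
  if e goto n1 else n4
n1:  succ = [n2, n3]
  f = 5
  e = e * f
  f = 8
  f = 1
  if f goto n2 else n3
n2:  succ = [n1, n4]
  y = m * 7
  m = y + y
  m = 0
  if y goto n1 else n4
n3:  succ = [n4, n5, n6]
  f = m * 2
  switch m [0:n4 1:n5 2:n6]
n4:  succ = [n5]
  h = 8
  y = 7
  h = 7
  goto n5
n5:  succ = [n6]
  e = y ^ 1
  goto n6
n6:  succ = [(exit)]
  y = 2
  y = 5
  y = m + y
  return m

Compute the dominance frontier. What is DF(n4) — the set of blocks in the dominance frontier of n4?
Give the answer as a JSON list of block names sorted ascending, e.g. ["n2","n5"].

idom tree: n1←n0 n2←n1 n3←n1 n4←n0 n5←n0 n6←n0
Dom at joins:
  n1: preds {n0,n2}: {n0} ∩ {n0,n1,n2} = {n0}; idom=n0
  n4: preds {n0,n2,n3}: {n0} ∩ {n0,n1,n2} ∩ {n0,n1,n3} = {n0}; idom=n0
  n5: preds {n3,n4}: {n0,n1,n3} ∩ {n0,n4} = {n0}; idom=n0
  n6: preds {n3,n5}: {n0,n1,n3} ∩ {n0,n5} = {n0}; idom=n0

DF derivation:
  join n1 pred n0: · stop@n0
  join n1 pred n2: n2→n1 stop@n0
  join n4 pred n0: · stop@n0
  join n4 pred n2: n2→n1 stop@n0
  join n4 pred n3: n3→n1 stop@n0
  join n5 pred n3: n3→n1 stop@n0
  join n5 pred n4: n4 stop@n0
  join n6 pred n3: n3→n1 stop@n0
  join n6 pred n5: n5 stop@n0
  n0 → ∅
  n1 → {n1,n4,n5,n6}
  n2 → {n1,n4}
  n3 → {n4,n5,n6}
  n4 → {n5}
  n5 → {n6}
  n6 → ∅

DF(n4) = ["n5"]

Answer: ["n5"]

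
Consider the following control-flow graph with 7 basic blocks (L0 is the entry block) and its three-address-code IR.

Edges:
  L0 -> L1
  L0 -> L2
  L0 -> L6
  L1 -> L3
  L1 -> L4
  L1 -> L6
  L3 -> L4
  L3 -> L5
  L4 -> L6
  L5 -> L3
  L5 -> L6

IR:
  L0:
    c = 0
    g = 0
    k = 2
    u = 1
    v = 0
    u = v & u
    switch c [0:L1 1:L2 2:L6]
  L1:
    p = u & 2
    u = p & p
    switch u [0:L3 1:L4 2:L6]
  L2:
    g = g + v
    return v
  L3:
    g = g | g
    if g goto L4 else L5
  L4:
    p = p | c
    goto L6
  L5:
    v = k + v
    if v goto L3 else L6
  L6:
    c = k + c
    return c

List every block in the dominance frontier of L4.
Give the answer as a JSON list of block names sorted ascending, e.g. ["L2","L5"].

idom tree: L1←L0 L2←L0 L3←L1 L4←L1 L5←L3 L6←L0
Dom∩ at merges:
  L3: preds {L1,L5}: {L0,L1} ∩ {L0,L1,L3,L5} = {L0,L1}; idom=L1
  L4: preds {L1,L3}: {L0,L1} ∩ {L0,L1,L3} = {L0,L1}; idom=L1
  L6: preds {L0,L1,L4,L5}: {L0} ∩ {L0,L1} ∩ {L0,L1,L4} ∩ {L0,L1,L3,L5} = {L0}; idom=L0

DF derivation:
  L3←L1: walk · to L1
  L3←L5: walk L5→L3 to L1
  L4←L1: walk · to L1
  L4←L3: walk L3 to L1
  L6←L0: walk · to L0
  L6←L1: walk L1 to L0
  L6←L4: walk L4→L1 to L0
  L6←L5: walk L5→L3→L1 to L0
  DF(L0)=∅
  DF(L1)={L6}
  DF(L2)=∅
  DF(L3)={L3,L4,L6}
  DF(L4)={L6}
  DF(L5)={L3,L6}
  DF(L6)=∅

DF(L4) = ["L6"]

Answer: ["L6"]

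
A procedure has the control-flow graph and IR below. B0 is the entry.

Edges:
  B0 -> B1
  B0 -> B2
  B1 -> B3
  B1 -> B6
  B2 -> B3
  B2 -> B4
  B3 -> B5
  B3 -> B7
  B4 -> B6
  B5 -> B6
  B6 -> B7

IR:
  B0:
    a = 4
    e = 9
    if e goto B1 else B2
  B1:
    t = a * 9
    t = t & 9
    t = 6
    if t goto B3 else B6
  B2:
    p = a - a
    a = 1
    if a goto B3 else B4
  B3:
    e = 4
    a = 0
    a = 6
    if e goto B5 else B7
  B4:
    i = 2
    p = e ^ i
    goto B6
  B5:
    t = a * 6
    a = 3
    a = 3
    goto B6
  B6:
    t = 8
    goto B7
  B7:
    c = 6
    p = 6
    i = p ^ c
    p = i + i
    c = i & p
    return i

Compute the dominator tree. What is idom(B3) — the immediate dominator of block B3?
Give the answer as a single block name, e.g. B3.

Answer: B0

Analysis:
idom tree: B1←B0 B2←B0 B3←B0 B4←B2 B5←B3 B6←B0 B7←B0
Join-block Dom:
  B3: preds {B1,B2}: {B0,B1} ∩ {B0,B2} = {B0}; idom=B0
  B6: preds {B1,B4,B5}: {B0,B1} ∩ {B0,B2,B4} ∩ {B0,B3,B5} = {B0}; idom=B0
  B7: preds {B3,B6}: {B0,B3} ∩ {B0,B6} = {B0}; idom=B0

idom(B3) = B0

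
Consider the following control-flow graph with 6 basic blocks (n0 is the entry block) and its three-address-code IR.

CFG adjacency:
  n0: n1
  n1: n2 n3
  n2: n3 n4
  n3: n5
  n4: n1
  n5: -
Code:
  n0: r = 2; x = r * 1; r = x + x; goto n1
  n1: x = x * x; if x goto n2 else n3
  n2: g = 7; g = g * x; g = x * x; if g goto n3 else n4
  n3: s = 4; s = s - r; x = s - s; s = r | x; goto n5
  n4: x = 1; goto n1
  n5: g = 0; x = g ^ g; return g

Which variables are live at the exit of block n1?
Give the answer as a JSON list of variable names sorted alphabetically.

def/use:
  n0: {r,x} / ∅
  n1: {x} / {x}
  n2: {g} / {x}
  n3: {s,x} / {r}
  n4: {x} / ∅
  n5: {g,x} / ∅

Backward fixpoint:
  live n0: ∅→{r,x}
  live n1: {r,x}→{r,x}
  live n2: {r,x}→{r}
  live n3: {r}→∅
  live n4: {r}→{r,x}
  live n5: ∅→∅

live-out(n1) = ["r", "x"]

Answer: ["r", "x"]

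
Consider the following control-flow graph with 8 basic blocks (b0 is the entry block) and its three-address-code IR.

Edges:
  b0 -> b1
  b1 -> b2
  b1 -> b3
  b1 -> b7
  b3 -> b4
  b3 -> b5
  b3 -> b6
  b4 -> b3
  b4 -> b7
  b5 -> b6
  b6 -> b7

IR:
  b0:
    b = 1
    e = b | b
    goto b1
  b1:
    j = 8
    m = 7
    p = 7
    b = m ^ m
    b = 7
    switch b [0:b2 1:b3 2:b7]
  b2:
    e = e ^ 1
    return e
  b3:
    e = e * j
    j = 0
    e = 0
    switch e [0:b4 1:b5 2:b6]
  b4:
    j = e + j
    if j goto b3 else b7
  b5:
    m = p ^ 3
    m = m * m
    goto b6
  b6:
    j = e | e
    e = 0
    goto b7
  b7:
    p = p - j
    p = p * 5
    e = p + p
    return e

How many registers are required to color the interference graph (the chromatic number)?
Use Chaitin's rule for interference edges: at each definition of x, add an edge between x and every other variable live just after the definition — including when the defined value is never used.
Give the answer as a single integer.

Per-block:
  b0 def {b,e} use ∅
  b1 def {b,j,m,p} use ∅
  b2 def {e} use {e}
  b3 def {e,j} use {e,j}
  b4 def {j} use {e,j}
  b5 def {m} use {p}
  b6 def {e,j} use {e}
  b7 def {e,p} use {j,p}

Backward fixpoint:
  b0: in=∅ out={e}
  b1: in={e} out={e,j,p}
  b2: in={e} out=∅
  b3: in={e,j,p} out={e,j,p}
  b4: in={e,j,p} out={e,j,p}
  b5: in={e,p} out={e,p}
  b6: in={e,p} out={j,p}
  b7: in={j,p} out=∅

Interference:
  b — {e,j,p}
  e — {b,j,m,p}
  j — {b,e,m,p}
  m — {e,j,p}
  p — {b,e,j,m}

Registers:
  {b,e,j,p} pairwise interfere (4-clique) ⇒ χ ≥ 4
  4-colouring: R0={e}  R1={j}  R2={p}  R3={b,m}
  χ = 4

Answer: 4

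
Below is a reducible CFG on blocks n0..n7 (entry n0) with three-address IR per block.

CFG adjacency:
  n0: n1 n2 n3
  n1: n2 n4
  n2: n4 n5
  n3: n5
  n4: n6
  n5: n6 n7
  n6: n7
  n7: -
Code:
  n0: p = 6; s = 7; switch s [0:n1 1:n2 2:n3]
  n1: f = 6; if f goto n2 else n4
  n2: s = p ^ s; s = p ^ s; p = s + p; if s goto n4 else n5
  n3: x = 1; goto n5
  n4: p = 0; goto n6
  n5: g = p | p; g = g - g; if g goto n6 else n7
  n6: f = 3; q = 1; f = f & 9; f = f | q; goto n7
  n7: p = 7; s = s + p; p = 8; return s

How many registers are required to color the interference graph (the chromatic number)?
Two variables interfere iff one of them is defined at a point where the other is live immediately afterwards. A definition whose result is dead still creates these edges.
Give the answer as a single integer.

Per-block:
  n0 def {p,s} use ∅
  n1 def {f} use ∅
  n2 def {p,s} use {p,s}
  n3 def {x} use ∅
  n4 def {p} use ∅
  n5 def {g} use {p}
  n6 def {f,q} use ∅
  n7 def {p,s} use {s}

Backward fixpoint:
  n0 li=∅ lo={p,s}
  n1 li={p,s} lo={p,s}
  n2 li={p,s} lo={p,s}
  n3 li={p,s} lo={p,s}
  n4 li={s} lo={s}
  n5 li={p,s} lo={s}
  n6 li={s} lo={s}
  n7 li={s} lo=∅

Interference:
  f: {p,q,s}
  g: {s}
  p: {f,s,x}
  q: {f,s}
  s: {f,g,p,q,x}
  x: {p,s}

Colouring:
  clique {f,p,s} ⇒ need ≥ 3
  3-colouring: c0={s}  c1={f,g,x}  c2={p,q}
  χ = 3

Answer: 3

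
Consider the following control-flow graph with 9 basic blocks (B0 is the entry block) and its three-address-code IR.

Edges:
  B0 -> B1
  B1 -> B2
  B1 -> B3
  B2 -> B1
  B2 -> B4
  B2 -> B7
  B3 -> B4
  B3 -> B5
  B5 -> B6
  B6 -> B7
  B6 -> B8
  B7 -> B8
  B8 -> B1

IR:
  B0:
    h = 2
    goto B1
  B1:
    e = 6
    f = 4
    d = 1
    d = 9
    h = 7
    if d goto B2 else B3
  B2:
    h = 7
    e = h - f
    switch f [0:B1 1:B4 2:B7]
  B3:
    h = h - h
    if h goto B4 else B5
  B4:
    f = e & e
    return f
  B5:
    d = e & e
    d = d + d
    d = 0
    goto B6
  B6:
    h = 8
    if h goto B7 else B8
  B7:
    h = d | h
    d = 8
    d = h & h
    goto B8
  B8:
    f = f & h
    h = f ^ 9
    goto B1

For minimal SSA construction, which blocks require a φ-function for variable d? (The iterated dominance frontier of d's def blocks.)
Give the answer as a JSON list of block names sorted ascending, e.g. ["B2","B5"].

idom tree: B1←B0 B2←B1 B3←B1 B4←B1 B5←B3 B6←B5 B7←B1 B8←B1
Dom∩ at merges:
  B1: preds {B0,B2,B8}: {B0} ∩ {B0,B1,B2} ∩ {B0,B1,B8} = {B0}; idom=B0
  B4: preds {B2,B3}: {B0,B1,B2} ∩ {B0,B1,B3} = {B0,B1}; idom=B1
  B7: preds {B2,B6}: {B0,B1,B2} ∩ {B0,B1,B3,B5,B6} = {B0,B1}; idom=B1
  B8: preds {B6,B7}: {B0,B1,B3,B5,B6} ∩ {B0,B1,B7} = {B0,B1}; idom=B1

Frontier:
  join B1 pred B0: · stop@B0
  join B1 pred B2: B2→B1 stop@B0
  join B1 pred B8: B8→B1 stop@B0
  join B4 pred B2: B2 stop@B1
  join B4 pred B3: B3 stop@B1
  join B7 pred B2: B2 stop@B1
  join B7 pred B6: B6→B5→B3 stop@B1
  join B8 pred B6: B6→B5→B3 stop@B1
  join B8 pred B7: B7 stop@B1
  B0 → ∅
  B1 → {B1}
  B2 → {B1,B4,B7}
  B3 → {B4,B7,B8}
  B4 → ∅
  B5 → {B7,B8}
  B6 → {B7,B8}
  B7 → {B8}
  B8 → {B1}

φ for d: defs {B1,B5,B7}
  DF⁺ = {B1,B7,B8}

Answer: ["B1", "B7", "B8"]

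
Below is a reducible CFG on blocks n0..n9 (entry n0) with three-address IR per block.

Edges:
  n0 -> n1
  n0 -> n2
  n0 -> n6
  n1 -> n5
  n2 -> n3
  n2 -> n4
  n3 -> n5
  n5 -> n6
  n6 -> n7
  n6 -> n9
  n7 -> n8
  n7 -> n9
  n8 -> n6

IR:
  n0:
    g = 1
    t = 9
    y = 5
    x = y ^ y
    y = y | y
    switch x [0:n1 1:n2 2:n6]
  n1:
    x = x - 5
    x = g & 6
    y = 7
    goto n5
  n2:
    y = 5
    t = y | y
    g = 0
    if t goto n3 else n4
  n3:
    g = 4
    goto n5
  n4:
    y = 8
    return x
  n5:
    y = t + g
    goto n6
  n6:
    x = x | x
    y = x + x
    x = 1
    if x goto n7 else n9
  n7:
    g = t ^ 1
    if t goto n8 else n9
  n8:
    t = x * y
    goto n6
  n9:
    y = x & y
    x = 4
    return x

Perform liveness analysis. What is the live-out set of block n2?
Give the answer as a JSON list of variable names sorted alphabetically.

Answer: ["t", "x"]

Derivation:
def/use:
  n0 def {g,t,x,y} use ∅
  n1 def {x,y} use {g,x}
  n2 def {g,t,y} use ∅
  n3 def {g} use ∅
  n4 def {y} use {x}
  n5 def {y} use {g,t}
  n6 def {x,y} use {x}
  n7 def {g} use {t}
  n8 def {t} use {x,y}
  n9 def {x,y} use {x,y}

Live sets:
  n0: in=∅ out={g,t,x}
  n1: in={g,t,x} out={g,t,x}
  n2: in={x} out={t,x}
  n3: in={t,x} out={g,t,x}
  n4: in={x} out=∅
  n5: in={g,t,x} out={t,x}
  n6: in={t,x} out={t,x,y}
  n7: in={t,x,y} out={x,y}
  n8: in={x,y} out={t,x}
  n9: in={x,y} out=∅

live-out(n2) = ["t", "x"]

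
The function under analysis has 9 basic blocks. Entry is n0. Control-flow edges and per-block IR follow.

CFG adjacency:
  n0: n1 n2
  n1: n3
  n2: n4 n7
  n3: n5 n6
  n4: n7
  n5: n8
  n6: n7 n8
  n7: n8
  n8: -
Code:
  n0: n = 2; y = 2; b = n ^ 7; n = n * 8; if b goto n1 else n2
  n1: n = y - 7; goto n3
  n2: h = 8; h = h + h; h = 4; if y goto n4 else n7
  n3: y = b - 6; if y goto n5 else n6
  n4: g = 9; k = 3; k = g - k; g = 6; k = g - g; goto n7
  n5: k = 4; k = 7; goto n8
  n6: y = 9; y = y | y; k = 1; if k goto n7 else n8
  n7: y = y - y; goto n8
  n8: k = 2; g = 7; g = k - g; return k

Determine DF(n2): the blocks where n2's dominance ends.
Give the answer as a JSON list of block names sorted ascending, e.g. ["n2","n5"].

Answer: ["n7"]

Working:
idom tree: n1←n0 n2←n0 n3←n1 n4←n2 n5←n3 n6←n3 n7←n0 n8←n0
Dom∩ at merges:
  n7: preds {n2,n4,n6}: {n0,n2} ∩ {n0,n2,n4} ∩ {n0,n1,n3,n6} = {n0}; idom=n0
  n8: preds {n5,n6,n7}: {n0,n1,n3,n5} ∩ {n0,n1,n3,n6} ∩ {n0,n7} = {n0}; idom=n0

DF derivation:
  n7←n2: walk n2 to n0
  n7←n4: walk n4→n2 to n0
  n7←n6: walk n6→n3→n1 to n0
  n8←n5: walk n5→n3→n1 to n0
  n8←n6: walk n6→n3→n1 to n0
  n8←n7: walk n7 to n0
  n0: DF=∅
  n1: DF={n7,n8}
  n2: DF={n7}
  n3: DF={n7,n8}
  n4: DF={n7}
  n5: DF={n8}
  n6: DF={n7,n8}
  n7: DF={n8}
  n8: DF=∅

DF(n2) = ["n7"]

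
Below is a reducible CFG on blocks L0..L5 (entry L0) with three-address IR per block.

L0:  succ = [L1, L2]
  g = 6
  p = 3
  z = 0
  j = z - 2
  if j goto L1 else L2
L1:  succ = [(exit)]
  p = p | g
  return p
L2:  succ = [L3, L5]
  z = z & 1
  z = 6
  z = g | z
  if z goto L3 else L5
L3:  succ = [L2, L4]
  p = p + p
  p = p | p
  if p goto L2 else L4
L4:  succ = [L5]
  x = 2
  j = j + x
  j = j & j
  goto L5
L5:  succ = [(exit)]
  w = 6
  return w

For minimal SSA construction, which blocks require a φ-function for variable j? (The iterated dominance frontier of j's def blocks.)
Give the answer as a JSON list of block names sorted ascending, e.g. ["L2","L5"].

idom tree: L1←L0 L2←L0 L3←L2 L4←L3 L5←L2
Dom at joins:
  L2: preds {L0,L3}: {L0} ∩ {L0,L2,L3} = {L0}; idom=L0
  L5: preds {L2,L4}: {L0,L2} ∩ {L0,L2,L3,L4} = {L0,L2}; idom=L2

DF derivation:
  join L2 pred L0: · stop@L0
  join L2 pred L3: L3→L2 stop@L0
  join L5 pred L2: · stop@L2
  join L5 pred L4: L4→L3 stop@L2
  L0: DF=∅
  L1: DF=∅
  L2: DF={L2}
  L3: DF={L2,L5}
  L4: DF={L5}
  L5: DF=∅

φ for j: defs {L0,L4}
  DF⁺ = {L5}

Answer: ["L5"]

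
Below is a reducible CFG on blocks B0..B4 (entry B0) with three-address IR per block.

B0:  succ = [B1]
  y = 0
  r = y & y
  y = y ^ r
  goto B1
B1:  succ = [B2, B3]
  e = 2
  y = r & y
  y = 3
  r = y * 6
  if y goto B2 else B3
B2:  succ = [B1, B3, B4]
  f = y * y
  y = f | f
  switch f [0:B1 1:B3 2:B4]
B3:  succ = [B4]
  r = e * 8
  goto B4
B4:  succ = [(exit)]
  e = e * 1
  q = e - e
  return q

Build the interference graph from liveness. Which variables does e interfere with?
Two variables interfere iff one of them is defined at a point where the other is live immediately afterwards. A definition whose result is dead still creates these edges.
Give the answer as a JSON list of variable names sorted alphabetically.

Block summaries:
  B0 def {r,y} use ∅
  B1 def {e,r,y} use {r,y}
  B2 def {f,y} use {y}
  B3 def {r} use {e}
  B4 def {e,q} use {e}

Live sets:
  B0: in=∅ out={r,y}
  B1: in={r,y} out={e,r,y}
  B2: in={e,r,y} out={e,r,y}
  B3: in={e} out={e}
  B4: in={e} out=∅

Conflict graph:
  e — {f,r,y}
  f — {e,r,y}
  q — ∅
  r — {e,f,y}
  y — {e,f,r}

N(e) = ["f", "r", "y"]

Answer: ["f", "r", "y"]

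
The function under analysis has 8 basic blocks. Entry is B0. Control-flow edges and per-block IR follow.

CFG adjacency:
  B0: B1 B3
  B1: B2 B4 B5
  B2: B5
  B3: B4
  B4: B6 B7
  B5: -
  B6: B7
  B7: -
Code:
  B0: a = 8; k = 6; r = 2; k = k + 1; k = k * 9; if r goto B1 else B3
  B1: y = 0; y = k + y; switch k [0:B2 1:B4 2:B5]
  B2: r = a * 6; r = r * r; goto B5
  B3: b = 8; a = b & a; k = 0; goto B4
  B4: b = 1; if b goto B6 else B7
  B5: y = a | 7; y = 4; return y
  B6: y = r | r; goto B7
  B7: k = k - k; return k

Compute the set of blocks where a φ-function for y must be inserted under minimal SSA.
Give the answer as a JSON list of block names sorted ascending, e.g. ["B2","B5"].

idom tree: B1←B0 B2←B1 B3←B0 B4←B0 B5←B1 B6←B4 B7←B4
Join-block Dom:
  B4: preds {B1,B3}: {B0,B1} ∩ {B0,B3} = {B0}; idom=B0
  B5: preds {B1,B2}: {B0,B1} ∩ {B0,B1,B2} = {B0,B1}; idom=B1
  B7: preds {B4,B6}: {B0,B4} ∩ {B0,B4,B6} = {B0,B4}; idom=B4

DF derivation:
  B4←B1: walk B1 to B0
  B4←B3: walk B3 to B0
  B5←B1: walk · to B1
  B5←B2: walk B2 to B1
  B7←B4: walk · to B4
  B7←B6: walk B6 to B4
  B0 → ∅
  B1 → {B4}
  B2 → {B5}
  B3 → {B4}
  B4 → ∅
  B5 → ∅
  B6 → {B7}
  B7 → ∅

φ for y: defs {B1,B5,B6}
  DF⁺ = {B4,B7}

Answer: ["B4", "B7"]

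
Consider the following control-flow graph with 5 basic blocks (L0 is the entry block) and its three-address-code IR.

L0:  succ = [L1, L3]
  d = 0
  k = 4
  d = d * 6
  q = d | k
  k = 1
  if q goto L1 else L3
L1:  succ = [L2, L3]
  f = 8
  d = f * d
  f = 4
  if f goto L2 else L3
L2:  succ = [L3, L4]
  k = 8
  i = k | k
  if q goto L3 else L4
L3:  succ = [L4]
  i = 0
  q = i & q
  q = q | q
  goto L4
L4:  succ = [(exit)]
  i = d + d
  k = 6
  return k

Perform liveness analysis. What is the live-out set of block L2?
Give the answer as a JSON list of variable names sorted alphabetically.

def/use:
  L0 def {d,k,q} use ∅
  L1 def {d,f} use {d}
  L2 def {i,k} use {q}
  L3 def {i,q} use {q}
  L4 def {i,k} use {d}

Liveness:
  live L0: ∅→{d,q}
  live L1: {d,q}→{d,q}
  live L2: {d,q}→{d,q}
  live L3: {d,q}→{d}
  live L4: {d}→∅

live-out(L2) = ["d", "q"]

Answer: ["d", "q"]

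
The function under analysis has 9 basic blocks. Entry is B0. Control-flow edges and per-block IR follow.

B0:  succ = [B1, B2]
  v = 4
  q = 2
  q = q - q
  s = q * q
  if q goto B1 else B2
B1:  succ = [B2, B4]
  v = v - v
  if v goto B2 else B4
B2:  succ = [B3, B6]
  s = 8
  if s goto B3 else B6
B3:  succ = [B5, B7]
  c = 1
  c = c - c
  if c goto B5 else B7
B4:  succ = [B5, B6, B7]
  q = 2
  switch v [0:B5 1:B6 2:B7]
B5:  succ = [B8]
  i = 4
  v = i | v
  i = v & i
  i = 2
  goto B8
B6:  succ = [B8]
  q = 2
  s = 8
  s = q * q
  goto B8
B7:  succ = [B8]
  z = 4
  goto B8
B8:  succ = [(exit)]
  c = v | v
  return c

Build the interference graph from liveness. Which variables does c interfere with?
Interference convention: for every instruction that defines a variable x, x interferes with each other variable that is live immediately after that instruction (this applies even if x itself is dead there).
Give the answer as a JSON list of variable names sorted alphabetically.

Per-block:
  B0: def={q,s,v} ue=∅
  B1: def={v} ue={v}
  B2: def={s} ue=∅
  B3: def={c} ue=∅
  B4: def={q} ue={v}
  B5: def={i,v} ue={v}
  B6: def={q,s} ue=∅
  B7: def={z} ue=∅
  B8: def={c} ue={v}

Backward fixpoint:
  B0: in=∅ out={v}
  B1: in={v} out={v}
  B2: in={v} out={v}
  B3: in={v} out={v}
  B4: in={v} out={v}
  B5: in={v} out={v}
  B6: in={v} out={v}
  B7: in={v} out={v}
  B8: in={v} out=∅

Interference:
  c↔{v}
  i↔{v}
  q↔{s,v}
  s↔{q,v}
  v↔{c,i,q,s,z}
  z↔{v}

N(c) = ["v"]

Answer: ["v"]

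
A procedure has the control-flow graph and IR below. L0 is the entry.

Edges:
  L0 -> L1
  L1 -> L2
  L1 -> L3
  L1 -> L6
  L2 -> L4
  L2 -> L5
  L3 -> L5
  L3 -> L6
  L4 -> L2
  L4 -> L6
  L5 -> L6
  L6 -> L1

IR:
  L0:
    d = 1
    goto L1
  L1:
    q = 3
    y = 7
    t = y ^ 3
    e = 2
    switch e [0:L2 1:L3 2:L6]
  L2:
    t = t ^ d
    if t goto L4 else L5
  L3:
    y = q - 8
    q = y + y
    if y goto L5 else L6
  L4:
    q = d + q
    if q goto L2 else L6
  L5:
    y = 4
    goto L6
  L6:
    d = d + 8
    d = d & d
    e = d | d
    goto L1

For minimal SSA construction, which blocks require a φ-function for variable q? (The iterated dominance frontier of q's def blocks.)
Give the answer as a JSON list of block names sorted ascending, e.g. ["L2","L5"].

Answer: ["L1", "L2", "L5", "L6"]

Analysis:
idom tree: L1←L0 L2←L1 L3←L1 L4←L2 L5←L1 L6←L1
Dom∩ at merges:
  L1: preds {L0,L6}: {L0} ∩ {L0,L1,L6} = {L0}; idom=L0
  L2: preds {L1,L4}: {L0,L1} ∩ {L0,L1,L2,L4} = {L0,L1}; idom=L1
  L5: preds {L2,L3}: {L0,L1,L2} ∩ {L0,L1,L3} = {L0,L1}; idom=L1
  L6: preds {L1,L3,L4,L5}: {L0,L1} ∩ {L0,L1,L3} ∩ {L0,L1,L2,L4} ∩ {L0,L1,L5} = {L0,L1}; idom=L1

Frontier:
  L1←L0: walk · to L0
  L1←L6: walk L6→L1 to L0
  L2←L1: walk · to L1
  L2←L4: walk L4→L2 to L1
  L5←L2: walk L2 to L1
  L5←L3: walk L3 to L1
  L6←L1: walk · to L1
  L6←L3: walk L3 to L1
  L6←L4: walk L4→L2 to L1
  L6←L5: walk L5 to L1
  L0 → ∅
  L1 → {L1}
  L2 → {L2,L5,L6}
  L3 → {L5,L6}
  L4 → {L2,L6}
  L5 → {L6}
  L6 → {L1}

φ for q: defs {L1,L3,L4}
  DF⁺ = {L1,L2,L5,L6}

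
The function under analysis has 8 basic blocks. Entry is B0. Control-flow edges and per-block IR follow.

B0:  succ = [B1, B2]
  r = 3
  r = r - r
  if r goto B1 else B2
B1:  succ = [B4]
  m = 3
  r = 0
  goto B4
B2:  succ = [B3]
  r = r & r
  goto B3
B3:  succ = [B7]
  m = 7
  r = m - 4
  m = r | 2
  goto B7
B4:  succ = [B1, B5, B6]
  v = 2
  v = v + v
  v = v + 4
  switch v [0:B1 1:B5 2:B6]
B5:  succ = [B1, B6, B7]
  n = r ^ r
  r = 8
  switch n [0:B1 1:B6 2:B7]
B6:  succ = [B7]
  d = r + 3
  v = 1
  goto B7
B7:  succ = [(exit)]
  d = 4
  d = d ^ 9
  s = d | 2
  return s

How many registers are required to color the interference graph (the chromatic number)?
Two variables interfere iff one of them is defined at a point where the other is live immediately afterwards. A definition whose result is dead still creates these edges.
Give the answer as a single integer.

Answer: 2

Working:
Per-block:
  B0: {r} / ∅
  B1: {m,r} / ∅
  B2: {r} / {r}
  B3: {m,r} / ∅
  B4: {v} / ∅
  B5: {n,r} / {r}
  B6: {d,v} / {r}
  B7: {d,s} / ∅

Live sets:
  B0 li=∅ lo={r}
  B1 li=∅ lo={r}
  B2 li={r} lo=∅
  B3 li=∅ lo=∅
  B4 li={r} lo={r}
  B5 li={r} lo={r}
  B6 li={r} lo=∅
  B7 li=∅ lo=∅

Interfere edges:
  d↔∅
  m↔∅
  n↔{r}
  r↔{n,v}
  s↔∅
  v↔{r}

Chromatic number:
  {n,r} pairwise interfere (2-clique) ⇒ χ ≥ 2
  assign d→c0 m→c0 n→c1 r→c0 s→c0 v→c1 — no edge inside a register ⇒ χ ≤ 2
  χ = 2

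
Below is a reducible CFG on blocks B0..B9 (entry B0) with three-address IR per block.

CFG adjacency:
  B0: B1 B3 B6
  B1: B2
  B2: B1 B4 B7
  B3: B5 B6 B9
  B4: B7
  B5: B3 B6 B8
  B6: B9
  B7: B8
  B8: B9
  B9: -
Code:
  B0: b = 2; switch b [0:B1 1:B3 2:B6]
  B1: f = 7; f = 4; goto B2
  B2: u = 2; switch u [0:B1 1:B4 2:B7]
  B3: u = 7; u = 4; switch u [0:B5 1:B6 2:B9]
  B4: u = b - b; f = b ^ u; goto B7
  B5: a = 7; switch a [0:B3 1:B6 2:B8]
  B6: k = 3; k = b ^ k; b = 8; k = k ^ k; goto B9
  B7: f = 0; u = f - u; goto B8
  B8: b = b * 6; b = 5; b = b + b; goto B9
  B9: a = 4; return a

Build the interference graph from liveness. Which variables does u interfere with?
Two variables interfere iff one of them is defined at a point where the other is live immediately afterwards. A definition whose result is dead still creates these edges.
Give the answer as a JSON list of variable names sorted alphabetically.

Answer: ["b", "f"]

Analysis:
Per-block:
  B0 def {b} use ∅
  B1 def {f} use ∅
  B2 def {u} use ∅
  B3 def {u} use ∅
  B4 def {f,u} use {b}
  B5 def {a} use ∅
  B6 def {b,k} use {b}
  B7 def {f,u} use {u}
  B8 def {b} use {b}
  B9 def {a} use ∅

Backward fixpoint:
  B0 li=∅ lo={b}
  B1 li={b} lo={b}
  B2 li={b} lo={b,u}
  B3 li={b} lo={b}
  B4 li={b} lo={b,u}
  B5 li={b} lo={b}
  B6 li={b} lo=∅
  B7 li={b,u} lo={b}
  B8 li={b} lo=∅
  B9 li=∅ lo=∅

Interference:
  a↔{b}
  b↔{a,f,k,u}
  f↔{b,u}
  k↔{b}
  u↔{b,f}

N(u) = ["b", "f"]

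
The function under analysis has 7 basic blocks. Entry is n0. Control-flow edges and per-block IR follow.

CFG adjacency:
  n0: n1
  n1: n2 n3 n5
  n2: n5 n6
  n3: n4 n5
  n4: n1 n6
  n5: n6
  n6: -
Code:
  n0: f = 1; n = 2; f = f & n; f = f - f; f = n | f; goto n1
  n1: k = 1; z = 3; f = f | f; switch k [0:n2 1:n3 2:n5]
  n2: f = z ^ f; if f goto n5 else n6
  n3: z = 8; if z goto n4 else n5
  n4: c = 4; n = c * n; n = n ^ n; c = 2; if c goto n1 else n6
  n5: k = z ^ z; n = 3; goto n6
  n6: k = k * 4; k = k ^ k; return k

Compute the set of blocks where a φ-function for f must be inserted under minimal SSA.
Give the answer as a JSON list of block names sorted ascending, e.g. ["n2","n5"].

Answer: ["n1", "n5", "n6"]

Working:
idom tree: n1←n0 n2←n1 n3←n1 n4←n3 n5←n1 n6←n1
Dom at joins:
  n1: preds {n0,n4}: {n0} ∩ {n0,n1,n3,n4} = {n0}; idom=n0
  n5: preds {n1,n2,n3}: {n0,n1} ∩ {n0,n1,n2} ∩ {n0,n1,n3} = {n0,n1}; idom=n1
  n6: preds {n2,n4,n5}: {n0,n1,n2} ∩ {n0,n1,n3,n4} ∩ {n0,n1,n5} = {n0,n1}; idom=n1

DF walk-up:
  join n1 pred n0: · stop@n0
  join n1 pred n4: n4→n3→n1 stop@n0
  join n5 pred n1: · stop@n1
  join n5 pred n2: n2 stop@n1
  join n5 pred n3: n3 stop@n1
  join n6 pred n2: n2 stop@n1
  join n6 pred n4: n4→n3 stop@n1
  join n6 pred n5: n5 stop@n1
  n0 → ∅
  n1 → {n1}
  n2 → {n5,n6}
  n3 → {n1,n5,n6}
  n4 → {n1,n6}
  n5 → {n6}
  n6 → ∅

φ for f: defs {n0,n1,n2}
  DF⁺ = {n1,n5,n6}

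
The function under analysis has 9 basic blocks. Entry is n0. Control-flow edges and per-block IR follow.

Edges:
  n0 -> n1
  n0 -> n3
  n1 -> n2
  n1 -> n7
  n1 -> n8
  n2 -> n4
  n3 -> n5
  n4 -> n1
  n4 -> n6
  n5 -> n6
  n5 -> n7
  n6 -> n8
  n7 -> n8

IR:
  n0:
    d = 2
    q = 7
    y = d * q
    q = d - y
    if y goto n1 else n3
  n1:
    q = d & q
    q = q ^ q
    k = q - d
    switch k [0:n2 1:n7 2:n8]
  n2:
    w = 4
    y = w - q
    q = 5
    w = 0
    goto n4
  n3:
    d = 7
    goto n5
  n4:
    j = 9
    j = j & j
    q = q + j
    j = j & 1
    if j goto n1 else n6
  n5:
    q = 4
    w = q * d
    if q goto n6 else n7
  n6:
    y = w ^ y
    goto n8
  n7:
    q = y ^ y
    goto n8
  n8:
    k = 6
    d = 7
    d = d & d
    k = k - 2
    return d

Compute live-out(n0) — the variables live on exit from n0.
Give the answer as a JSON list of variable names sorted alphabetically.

Per-block:
  n0: def={d,q,y} ue=∅
  n1: def={k,q} ue={d,q}
  n2: def={q,w,y} ue={q}
  n3: def={d} ue=∅
  n4: def={j,q} ue={q}
  n5: def={q,w} ue={d}
  n6: def={y} ue={w,y}
  n7: def={q} ue={y}
  n8: def={d,k} ue=∅

Liveness:
  n0: in=∅ out={d,q,y}
  n1: in={d,q,y} out={d,q,y}
  n2: in={d,q} out={d,q,w,y}
  n3: in={y} out={d,y}
  n4: in={d,q,w,y} out={d,q,w,y}
  n5: in={d,y} out={w,y}
  n6: in={w,y} out=∅
  n7: in={y} out=∅
  n8: in=∅ out=∅

live-out(n0) = ["d", "q", "y"]

Answer: ["d", "q", "y"]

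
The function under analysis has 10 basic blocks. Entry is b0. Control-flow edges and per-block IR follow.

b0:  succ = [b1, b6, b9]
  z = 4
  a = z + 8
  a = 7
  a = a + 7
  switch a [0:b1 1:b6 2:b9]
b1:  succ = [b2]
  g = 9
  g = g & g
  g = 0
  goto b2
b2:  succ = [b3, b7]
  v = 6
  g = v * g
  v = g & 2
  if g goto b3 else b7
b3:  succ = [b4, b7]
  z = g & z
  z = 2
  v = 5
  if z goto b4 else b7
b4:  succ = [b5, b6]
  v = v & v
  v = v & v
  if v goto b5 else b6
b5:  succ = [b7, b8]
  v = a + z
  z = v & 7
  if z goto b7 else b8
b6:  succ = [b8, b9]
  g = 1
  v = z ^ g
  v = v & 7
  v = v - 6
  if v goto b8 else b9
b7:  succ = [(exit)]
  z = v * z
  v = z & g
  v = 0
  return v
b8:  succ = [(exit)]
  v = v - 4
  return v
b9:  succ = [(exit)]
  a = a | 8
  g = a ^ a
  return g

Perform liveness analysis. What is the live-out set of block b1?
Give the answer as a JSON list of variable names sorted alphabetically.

Per-block:
  b0: def={a,z} ue=∅
  b1: def={g} ue=∅
  b2: def={g,v} ue={g}
  b3: def={v,z} ue={g,z}
  b4: def={v} ue={v}
  b5: def={v,z} ue={a,z}
  b6: def={g,v} ue={z}
  b7: def={v,z} ue={g,v,z}
  b8: def={v} ue={v}
  b9: def={a,g} ue={a}

Liveness:
  b0 li=∅ lo={a,z}
  b1 li={a,z} lo={a,g,z}
  b2 li={a,g,z} lo={a,g,v,z}
  b3 li={a,g,z} lo={a,g,v,z}
  b4 li={a,g,v,z} lo={a,g,z}
  b5 li={a,g,z} lo={g,v,z}
  b6 li={a,z} lo={a,v}
  b7 li={g,v,z} lo=∅
  b8 li={v} lo=∅
  b9 li={a} lo=∅

live-out(b1) = ["a", "g", "z"]

Answer: ["a", "g", "z"]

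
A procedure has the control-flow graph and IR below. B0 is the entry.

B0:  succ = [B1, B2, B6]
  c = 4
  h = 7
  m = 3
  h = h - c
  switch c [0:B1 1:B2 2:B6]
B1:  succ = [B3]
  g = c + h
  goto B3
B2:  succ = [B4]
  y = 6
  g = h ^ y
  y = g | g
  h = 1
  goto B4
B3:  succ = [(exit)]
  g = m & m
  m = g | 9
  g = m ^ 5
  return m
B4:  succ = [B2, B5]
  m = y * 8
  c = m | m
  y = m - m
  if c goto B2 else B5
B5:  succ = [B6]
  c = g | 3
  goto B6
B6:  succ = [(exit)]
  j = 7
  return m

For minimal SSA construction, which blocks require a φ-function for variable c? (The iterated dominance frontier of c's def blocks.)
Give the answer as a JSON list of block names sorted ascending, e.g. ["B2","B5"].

Answer: ["B2", "B6"]

Working:
idom tree: B1←B0 B2←B0 B3←B1 B4←B2 B5←B4 B6←B0
Join-block Dom:
  B2: preds {B0,B4}: {B0} ∩ {B0,B2,B4} = {B0}; idom=B0
  B6: preds {B0,B5}: {B0} ∩ {B0,B2,B4,B5} = {B0}; idom=B0

Frontier:
  B2←B0: walk · to B0
  B2←B4: walk B4→B2 to B0
  B6←B0: walk · to B0
  B6←B5: walk B5→B4→B2 to B0
  DF(B0)=∅
  DF(B1)=∅
  DF(B2)={B2,B6}
  DF(B3)=∅
  DF(B4)={B2,B6}
  DF(B5)={B6}
  DF(B6)=∅

φ for c: defs {B0,B4,B5}
  DF⁺ = {B2,B6}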